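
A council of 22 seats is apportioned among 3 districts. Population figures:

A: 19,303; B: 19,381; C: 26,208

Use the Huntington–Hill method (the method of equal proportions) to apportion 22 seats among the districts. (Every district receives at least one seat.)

A: 6, B: 7, C: 9

With divisor 2985: modified quotas A 6.467, B 6.493, C 8.780.
Geometric-mean thresholds: A √(6·7)=6.481, B √(6·7)=6.481, C √(8·9)=8.485.
Each quota rounded against its threshold gives A 6, B 7, C 9 (total 22).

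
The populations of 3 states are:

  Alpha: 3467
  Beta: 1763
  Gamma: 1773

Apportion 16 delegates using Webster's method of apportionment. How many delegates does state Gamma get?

Standard divisor 7003/16 ≈ 437.688; standard quotas: Alpha 7.921, Beta 4.028, Gamma 4.051.
Rounding to the nearest integer gives Alpha 8, Beta 4, Gamma 4 — total 16, matching the house size, so no adjustment is needed.
Gamma receives 4.

4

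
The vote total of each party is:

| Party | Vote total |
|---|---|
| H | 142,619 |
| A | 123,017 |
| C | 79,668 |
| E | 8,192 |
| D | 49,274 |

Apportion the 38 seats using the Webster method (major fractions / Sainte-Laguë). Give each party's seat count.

Standard divisor 402770/38 ≈ 10599.211; standard quotas: H 13.456, A 11.606, C 7.516, E 0.773, D 4.649.
Rounding to the nearest integer gives 13, 12, 8, 1, 5 = 39 seats, so the divisor must be adjusted.
With modified divisor 10660: modified quotas H 13.379, A 11.540, C 7.474, E 0.768, D 4.622.
Rounding to the nearest integer: H 13, A 12, C 7, E 1, D 5 (total 38).

H 13, A 12, C 7, E 1, D 5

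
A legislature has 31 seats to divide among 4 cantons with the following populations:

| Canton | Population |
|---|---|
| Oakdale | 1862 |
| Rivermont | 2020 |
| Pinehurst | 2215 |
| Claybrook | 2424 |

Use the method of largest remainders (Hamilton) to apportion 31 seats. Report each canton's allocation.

Oakdale=7, Rivermont=7, Pinehurst=8, Claybrook=9

Standard divisor: 8521 ÷ 31 ≈ 274.871.
Standard quotas: Oakdale 6.774, Rivermont 7.349, Pinehurst 8.058, Claybrook 8.819.
Lower quotas: Oakdale 6, Rivermont 7, Pinehurst 8, Claybrook 8 (sum 29, leaving 2 seats).
Remainders in descending order: Claybrook 0.819, Oakdale 0.774, Rivermont 0.349, Pinehurst 0.058.
The surplus seats go to Claybrook, Oakdale.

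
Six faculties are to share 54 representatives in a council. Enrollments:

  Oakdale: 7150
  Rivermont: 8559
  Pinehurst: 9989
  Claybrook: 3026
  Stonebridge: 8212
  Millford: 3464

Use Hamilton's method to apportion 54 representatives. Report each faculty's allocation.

Standard divisor: 40400 ÷ 54 ≈ 748.148.
Standard quotas: Oakdale 9.5569, Rivermont 11.4402, Pinehurst 13.3516, Claybrook 4.0447, Stonebridge 10.9764, Millford 4.6301.
Lower quotas: Oakdale 9, Rivermont 11, Pinehurst 13, Claybrook 4, Stonebridge 10, Millford 4 (sum 51, leaving 3 seats).
Remainders in descending order: Stonebridge 0.9764, Millford 0.6301, Oakdale 0.5569, Rivermont 0.4402, Pinehurst 0.3516, Claybrook 0.0447.
The surplus seats go to Stonebridge, Millford, Oakdale.

Oakdale=10, Rivermont=11, Pinehurst=13, Claybrook=4, Stonebridge=11, Millford=5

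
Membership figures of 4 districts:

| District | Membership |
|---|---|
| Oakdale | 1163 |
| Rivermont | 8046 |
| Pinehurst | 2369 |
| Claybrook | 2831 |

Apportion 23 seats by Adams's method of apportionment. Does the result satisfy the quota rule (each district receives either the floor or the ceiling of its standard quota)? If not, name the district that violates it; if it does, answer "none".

Standard quotas: Oakdale 1.856, Rivermont 12.843, Pinehurst 3.781, Claybrook 4.519.
Adams allocation: Oakdale 2, Rivermont 12, Pinehurst 4, Claybrook 5.
Every allocation lies between the lower and upper quota.

none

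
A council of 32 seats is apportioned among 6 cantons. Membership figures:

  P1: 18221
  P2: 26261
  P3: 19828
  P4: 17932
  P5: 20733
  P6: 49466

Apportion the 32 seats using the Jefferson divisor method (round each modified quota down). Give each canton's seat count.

P1 4; P2 5; P3 4; P4 4; P5 4; P6 11

Standard divisor 152441/32 ≈ 4763.781; standard quotas: P1 3.825, P2 5.513, P3 4.162, P4 3.764, P5 4.352, P6 10.384.
Rounding down gives 3, 5, 4, 3, 4, 10 = 29 seats, so the divisor must be adjusted.
With modified divisor 4400: modified quotas P1 4.141, P2 5.968, P3 4.506, P4 4.075, P5 4.712, P6 11.242.
Rounding down: P1 4, P2 5, P3 4, P4 4, P5 4, P6 11 (total 32).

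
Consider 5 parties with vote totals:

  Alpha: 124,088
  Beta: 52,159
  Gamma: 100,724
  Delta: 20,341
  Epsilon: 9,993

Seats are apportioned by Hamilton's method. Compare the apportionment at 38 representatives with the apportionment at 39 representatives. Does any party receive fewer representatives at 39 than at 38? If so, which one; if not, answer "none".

Delta

At 38 seats: Alpha 15, Beta 6, Gamma 13, Delta 3, Epsilon 1.
At 39 seats: Alpha 16, Beta 7, Gamma 13, Delta 2, Epsilon 1.
Delta drops from 3 to 2.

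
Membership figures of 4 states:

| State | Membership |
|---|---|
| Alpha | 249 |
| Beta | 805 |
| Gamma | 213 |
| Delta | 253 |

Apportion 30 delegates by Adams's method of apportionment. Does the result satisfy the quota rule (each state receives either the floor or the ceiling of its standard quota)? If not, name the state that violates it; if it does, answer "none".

Standard quotas: Alpha 4.914, Beta 15.888, Gamma 4.204, Delta 4.993.
Adams allocation: Alpha 5, Beta 16, Gamma 4, Delta 5.
Every allocation lies between the lower and upper quota.

none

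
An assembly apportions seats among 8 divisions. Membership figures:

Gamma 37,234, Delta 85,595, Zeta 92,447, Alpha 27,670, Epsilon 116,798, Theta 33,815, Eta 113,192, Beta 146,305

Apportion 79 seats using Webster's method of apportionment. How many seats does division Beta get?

Standard divisor 653056/79 ≈ 8266.532; standard quotas: Gamma 4.504, Delta 10.354, Zeta 11.183, Alpha 3.347, Epsilon 14.129, Theta 4.091, Eta 13.693, Beta 17.698.
Rounding to the nearest integer gives Gamma 5, Delta 10, Zeta 11, Alpha 3, Epsilon 14, Theta 4, Eta 14, Beta 18 — total 79, matching the house size, so no adjustment is needed.
Beta receives 18.

18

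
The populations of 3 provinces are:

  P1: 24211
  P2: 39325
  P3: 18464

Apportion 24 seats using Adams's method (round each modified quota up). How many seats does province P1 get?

7

Standard divisor 82000/24 ≈ 3416.667; standard quotas: P1 7.086, P2 11.510, P3 5.404.
Rounding up gives 8, 12, 6 = 26 seats, so the divisor must be adjusted.
With modified divisor 3600: modified quotas P1 6.725, P2 10.924, P3 5.129.
Rounding up: P1 7, P2 11, P3 6 (total 24).
P1 receives 7.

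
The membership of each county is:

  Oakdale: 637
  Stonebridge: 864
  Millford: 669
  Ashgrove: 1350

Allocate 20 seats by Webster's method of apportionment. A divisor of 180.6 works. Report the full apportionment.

Oakdale: 4, Stonebridge: 5, Millford: 4, Ashgrove: 7

With modified divisor 180.6: modified quotas Oakdale 3.527, Stonebridge 4.784, Millford 3.704, Ashgrove 7.475.
Rounding to the nearest integer: Oakdale 4, Stonebridge 5, Millford 4, Ashgrove 7 (total 20).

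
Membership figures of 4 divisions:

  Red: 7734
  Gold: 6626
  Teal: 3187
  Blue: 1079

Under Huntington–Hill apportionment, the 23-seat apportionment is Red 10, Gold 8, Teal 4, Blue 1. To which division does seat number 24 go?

Gold

Priority for the next seat is population ÷ (√(s·(s+1))).
Priorities: Red 737.408, Gold 780.882, Teal 712.635, Blue 762.968.
Highest priority: Gold.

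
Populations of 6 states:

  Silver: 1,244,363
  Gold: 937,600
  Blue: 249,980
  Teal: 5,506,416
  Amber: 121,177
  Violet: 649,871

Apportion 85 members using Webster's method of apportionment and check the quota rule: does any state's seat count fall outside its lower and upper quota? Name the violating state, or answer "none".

Teal

Standard quotas: Silver 12.144, Gold 9.151, Blue 2.440, Teal 53.740, Amber 1.183, Violet 6.342.
Webster allocation: Silver 12, Gold 9, Blue 2, Teal 55, Amber 1, Violet 6.
Teal has quota 53.740 (lower 53, upper 54) but receives 55 — outside the quota interval.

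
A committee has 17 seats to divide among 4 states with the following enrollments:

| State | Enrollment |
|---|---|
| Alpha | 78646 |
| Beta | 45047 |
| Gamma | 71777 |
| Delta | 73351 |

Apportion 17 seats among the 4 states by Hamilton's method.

Alpha=5, Beta=3, Gamma=4, Delta=5

The standard divisor is 268821/17 = 15813.
Standard quotas: Alpha 4.9735, Beta 2.8487, Gamma 4.5391, Delta 4.6387.
Lower quotas: Alpha 4, Beta 2, Gamma 4, Delta 4 (sum 14, leaving 3 seats).
Remainders in descending order: Alpha 0.9735, Beta 0.8487, Delta 0.6387, Gamma 0.5391.
The surplus seats go to Alpha, Beta, Delta.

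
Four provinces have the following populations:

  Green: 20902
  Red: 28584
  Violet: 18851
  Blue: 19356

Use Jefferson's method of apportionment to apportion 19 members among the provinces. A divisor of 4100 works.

With modified divisor 4100: modified quotas Green 5.098, Red 6.972, Violet 4.598, Blue 4.721.
Rounding down: Green 5, Red 6, Violet 4, Blue 4 (total 19).

Green=5, Red=6, Violet=4, Blue=4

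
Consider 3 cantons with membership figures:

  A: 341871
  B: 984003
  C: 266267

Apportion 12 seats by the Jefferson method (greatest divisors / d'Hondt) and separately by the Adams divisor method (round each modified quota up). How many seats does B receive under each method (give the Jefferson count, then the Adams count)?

8 and 7

Jefferson: A 2, B 8, C 2.
Adams: A 3, B 7, C 2.
B gets 8 under Jefferson and 7 under Adams.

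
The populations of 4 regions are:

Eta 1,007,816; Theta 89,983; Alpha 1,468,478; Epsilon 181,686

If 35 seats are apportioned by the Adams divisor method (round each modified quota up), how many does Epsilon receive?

3

Standard divisor 2747963/35 ≈ 78513.229; standard quotas: Eta 12.836, Theta 1.146, Alpha 18.704, Epsilon 2.314.
Rounding up gives 13, 2, 19, 3 = 37 seats, so the divisor must be adjusted.
With modified divisor 85200: modified quotas Eta 11.829, Theta 1.056, Alpha 17.236, Epsilon 2.132.
Rounding up: Eta 12, Theta 2, Alpha 18, Epsilon 3 (total 35).
Epsilon receives 3.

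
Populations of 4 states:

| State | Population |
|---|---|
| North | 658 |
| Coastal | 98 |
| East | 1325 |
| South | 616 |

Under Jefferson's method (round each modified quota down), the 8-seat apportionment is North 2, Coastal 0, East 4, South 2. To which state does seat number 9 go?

East

Priority for the next seat is population ÷ (current seats + 1).
Priorities: North 219.333, Coastal 98.000, East 265.000, South 205.333.
Highest priority: East.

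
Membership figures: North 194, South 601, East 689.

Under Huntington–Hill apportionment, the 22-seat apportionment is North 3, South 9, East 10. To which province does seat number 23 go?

Priority for the next seat is population ÷ (√(s·(s+1))).
Priorities: North 56.003, South 63.351, East 65.694.
Highest priority: East.

East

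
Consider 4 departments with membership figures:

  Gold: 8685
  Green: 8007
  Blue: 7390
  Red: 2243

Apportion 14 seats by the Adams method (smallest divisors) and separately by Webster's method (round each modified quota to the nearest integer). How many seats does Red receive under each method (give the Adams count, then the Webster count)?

2 and 1

Adams: Gold 4, Green 4, Blue 4, Red 2.
Webster: Gold 5, Green 4, Blue 4, Red 1.
Red gets 2 under Adams and 1 under Webster.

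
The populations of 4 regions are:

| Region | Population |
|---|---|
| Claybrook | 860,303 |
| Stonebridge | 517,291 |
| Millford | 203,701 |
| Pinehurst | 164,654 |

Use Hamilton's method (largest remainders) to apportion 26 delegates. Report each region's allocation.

Standard divisor: 1745949 ÷ 26 ≈ 67151.885.
Standard quotas: Claybrook 12.8113, Stonebridge 7.7033, Millford 3.0334, Pinehurst 2.4520.
Lower quotas: Claybrook 12, Stonebridge 7, Millford 3, Pinehurst 2 (sum 24, leaving 2 seats).
Remainders in descending order: Claybrook 0.8113, Stonebridge 0.7033, Pinehurst 0.4520, Millford 0.0334.
Largest remainders: Claybrook, Stonebridge receive the extra seats.

Claybrook=13, Stonebridge=8, Millford=3, Pinehurst=2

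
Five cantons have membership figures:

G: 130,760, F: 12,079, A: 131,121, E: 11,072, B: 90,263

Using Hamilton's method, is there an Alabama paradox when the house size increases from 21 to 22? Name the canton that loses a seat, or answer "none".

At 21 seats: G 7, F 1, A 7, E 1, B 5.
At 22 seats: G 8, F 1, A 8, E 0, B 5.
E drops from 1 to 0.

E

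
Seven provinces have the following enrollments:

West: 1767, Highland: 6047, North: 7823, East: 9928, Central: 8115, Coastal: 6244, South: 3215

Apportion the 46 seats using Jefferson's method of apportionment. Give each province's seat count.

Standard divisor 43139/46 ≈ 937.804; standard quotas: West 1.884, Highland 6.448, North 8.342, East 10.586, Central 8.653, Coastal 6.658, South 3.428.
Rounding down gives 1, 6, 8, 10, 8, 6, 3 = 42 seats, so the divisor must be adjusted.
With modified divisor 873.51: modified quotas West 2.023, Highland 6.923, North 8.956, East 11.366, Central 9.290, Coastal 7.148, South 3.681.
Rounding down: West 2, Highland 6, North 8, East 11, Central 9, Coastal 7, South 3 (total 46).

West=2, Highland=6, North=8, East=11, Central=9, Coastal=7, South=3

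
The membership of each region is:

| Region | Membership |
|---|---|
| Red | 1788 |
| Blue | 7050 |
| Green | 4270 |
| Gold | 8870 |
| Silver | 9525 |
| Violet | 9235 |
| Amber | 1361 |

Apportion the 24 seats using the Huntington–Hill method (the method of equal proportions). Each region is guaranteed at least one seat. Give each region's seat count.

Red=1, Blue=4, Green=3, Gold=5, Silver=5, Violet=5, Amber=1

With divisor 1741: modified quotas Red 1.027, Blue 4.049, Green 2.453, Gold 5.095, Silver 5.471, Violet 5.304, Amber 0.782.
Geometric-mean thresholds: Red √(1·2)=1.414, Blue √(4·5)=4.472, Green √(2·3)=2.449, Gold √(5·6)=5.477, Silver √(5·6)=5.477, Violet √(5·6)=5.477, Amber (min 1).
Each quota rounded against its threshold gives Red 1, Blue 4, Green 3, Gold 5, Silver 5, Violet 5, Amber 1 (total 24).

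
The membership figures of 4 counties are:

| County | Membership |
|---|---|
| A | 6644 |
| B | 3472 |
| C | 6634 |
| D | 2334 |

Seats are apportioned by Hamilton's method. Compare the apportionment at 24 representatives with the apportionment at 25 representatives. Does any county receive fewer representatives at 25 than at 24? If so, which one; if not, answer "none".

At 24 seats: A 8, B 5, C 8, D 3.
At 25 seats: A 9, B 4, C 9, D 3.
B drops from 5 to 4.

B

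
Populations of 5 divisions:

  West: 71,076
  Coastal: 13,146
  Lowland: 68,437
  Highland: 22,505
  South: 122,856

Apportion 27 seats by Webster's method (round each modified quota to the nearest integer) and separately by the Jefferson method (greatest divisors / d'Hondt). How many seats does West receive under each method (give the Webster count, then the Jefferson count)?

7 and 6

Webster: West 7, Coastal 1, Lowland 6, Highland 2, South 11.
Jefferson: West 6, Coastal 1, Lowland 6, Highland 2, South 12.
West gets 7 under Webster and 6 under Jefferson.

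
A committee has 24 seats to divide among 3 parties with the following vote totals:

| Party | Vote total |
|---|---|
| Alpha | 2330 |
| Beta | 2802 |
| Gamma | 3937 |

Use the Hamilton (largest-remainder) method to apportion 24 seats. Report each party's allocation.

Standard divisor: 9069 ÷ 24 ≈ 377.875.
Standard quotas: Alpha 6.166, Beta 7.415, Gamma 10.419.
Lower quotas: Alpha 6, Beta 7, Gamma 10 (sum 23, leaving 1 seat).
Remainders in descending order: Gamma 0.419, Beta 0.415, Alpha 0.166.
Largest remainder: Gamma receives the extra seat.

Alpha: 6, Beta: 7, Gamma: 11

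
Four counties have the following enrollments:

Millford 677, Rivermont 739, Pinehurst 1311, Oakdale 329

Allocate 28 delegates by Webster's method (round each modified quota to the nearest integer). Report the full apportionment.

Standard divisor 3056/28 ≈ 109.143; standard quotas: Millford 6.203, Rivermont 6.771, Pinehurst 12.012, Oakdale 3.014.
Rounding to the nearest integer gives Millford 6, Rivermont 7, Pinehurst 12, Oakdale 3 — total 28, matching the house size, so no adjustment is needed.

Millford 6; Rivermont 7; Pinehurst 12; Oakdale 3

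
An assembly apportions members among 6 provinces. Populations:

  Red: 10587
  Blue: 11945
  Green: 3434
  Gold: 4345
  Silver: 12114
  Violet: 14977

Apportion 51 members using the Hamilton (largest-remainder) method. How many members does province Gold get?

4

Total 57402; standard divisor 57402/51 ≈ 1125.529.
Standard quotas: Red 9.4062, Blue 10.6128, Green 3.0510, Gold 3.8604, Silver 10.7629, Violet 13.3066.
Lower quotas: Red 9, Blue 10, Green 3, Gold 3, Silver 10, Violet 13 (sum 48, leaving 3 seats).
Remainders in descending order: Gold 0.8604, Silver 0.7629, Blue 0.6128, Red 0.4062, Violet 0.3066, Green 0.0510.
The surplus seats go to Gold, Silver, Blue.
Gold receives 4.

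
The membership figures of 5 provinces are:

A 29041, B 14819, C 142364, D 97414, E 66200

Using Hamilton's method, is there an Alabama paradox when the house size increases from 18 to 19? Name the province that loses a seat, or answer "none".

At 18 seats: A 2, B 1, C 7, D 5, E 3.
At 19 seats: A 1, B 1, C 8, D 5, E 4.
A drops from 2 to 1.

A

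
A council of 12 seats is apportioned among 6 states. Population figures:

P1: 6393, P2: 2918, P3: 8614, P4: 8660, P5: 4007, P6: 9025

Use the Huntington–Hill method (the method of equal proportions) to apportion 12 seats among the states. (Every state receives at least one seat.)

With divisor 3526: modified quotas P1 1.813, P2 0.828, P3 2.443, P4 2.456, P5 1.136, P6 2.560.
Geometric-mean thresholds: P1 √(1·2)=1.414, P2 (min 1), P3 √(2·3)=2.449, P4 √(2·3)=2.449, P5 √(1·2)=1.414, P6 √(2·3)=2.449.
Each quota rounded against its threshold gives P1 2, P2 1, P3 2, P4 3, P5 1, P6 3 (total 12).

P1=2, P2=1, P3=2, P4=3, P5=1, P6=3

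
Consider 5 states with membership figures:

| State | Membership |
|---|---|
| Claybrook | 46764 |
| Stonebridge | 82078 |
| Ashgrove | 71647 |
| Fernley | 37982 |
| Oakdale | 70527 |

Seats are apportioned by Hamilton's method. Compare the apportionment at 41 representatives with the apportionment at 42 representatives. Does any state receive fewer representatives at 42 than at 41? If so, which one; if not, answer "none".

none

At 41 seats: Claybrook 6, Stonebridge 11, Ashgrove 10, Fernley 5, Oakdale 9.
At 42 seats: Claybrook 6, Stonebridge 11, Ashgrove 10, Fernley 5, Oakdale 10.
No state's allocation decreased.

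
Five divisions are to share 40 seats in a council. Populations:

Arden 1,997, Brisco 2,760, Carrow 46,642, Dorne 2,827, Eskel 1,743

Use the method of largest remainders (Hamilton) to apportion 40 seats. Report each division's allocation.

The standard divisor is 55969/40 ≈ 1399.225.
Standard quotas: Arden 1.4272, Brisco 1.9725, Carrow 33.3342, Dorne 2.0204, Eskel 1.2457.
Lower quotas: Arden 1, Brisco 1, Carrow 33, Dorne 2, Eskel 1 (sum 38, leaving 2 seats).
Remainders in descending order: Brisco 0.9725, Arden 0.4272, Carrow 0.3342, Eskel 0.2457, Dorne 0.0204.
The surplus seats go to Brisco, Arden.

Arden 2, Brisco 2, Carrow 33, Dorne 2, Eskel 1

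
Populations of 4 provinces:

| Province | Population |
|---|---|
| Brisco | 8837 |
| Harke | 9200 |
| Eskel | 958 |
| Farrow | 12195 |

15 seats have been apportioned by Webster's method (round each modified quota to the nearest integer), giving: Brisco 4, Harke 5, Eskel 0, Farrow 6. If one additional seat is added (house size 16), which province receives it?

Priority for the next seat is population ÷ (current seats + 0.5).
Priorities: Brisco 1963.778, Harke 1672.727, Eskel 1916.000, Farrow 1876.154.
Highest priority: Brisco.

Brisco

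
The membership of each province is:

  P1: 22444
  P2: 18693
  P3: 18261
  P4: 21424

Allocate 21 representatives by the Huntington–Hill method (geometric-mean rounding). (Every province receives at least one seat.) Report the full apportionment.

P1 6, P2 5, P3 5, P4 5

With divisor 3997: modified quotas P1 5.615, P2 4.677, P3 4.569, P4 5.360.
Geometric-mean thresholds: P1 √(5·6)=5.477, P2 √(4·5)=4.472, P3 √(4·5)=4.472, P4 √(5·6)=5.477.
Each quota rounded against its threshold gives P1 6, P2 5, P3 5, P4 5 (total 21).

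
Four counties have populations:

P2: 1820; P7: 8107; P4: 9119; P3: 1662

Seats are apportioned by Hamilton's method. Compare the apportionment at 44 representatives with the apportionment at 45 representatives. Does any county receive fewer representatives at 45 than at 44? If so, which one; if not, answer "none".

P3

At 44 seats: P2 4, P7 17, P4 19, P3 4.
At 45 seats: P2 4, P7 18, P4 20, P3 3.
P3 drops from 4 to 3.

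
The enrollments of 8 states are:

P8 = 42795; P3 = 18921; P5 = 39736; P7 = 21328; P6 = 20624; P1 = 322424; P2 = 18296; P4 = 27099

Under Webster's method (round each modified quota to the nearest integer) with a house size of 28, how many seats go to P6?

Standard divisor 511223/28 ≈ 18257.964; standard quotas: P8 2.344, P3 1.036, P5 2.176, P7 1.168, P6 1.130, P1 17.659, P2 1.002, P4 1.484.
Rounding to the nearest integer gives 2, 1, 2, 1, 1, 18, 1, 1 = 27 seats, so the divisor must be adjusted.
With modified divisor 17700: modified quotas P8 2.418, P3 1.069, P5 2.245, P7 1.205, P6 1.165, P1 18.216, P2 1.034, P4 1.531.
Rounding to the nearest integer: P8 2, P3 1, P5 2, P7 1, P6 1, P1 18, P2 1, P4 2 (total 28).
P6 receives 1.

1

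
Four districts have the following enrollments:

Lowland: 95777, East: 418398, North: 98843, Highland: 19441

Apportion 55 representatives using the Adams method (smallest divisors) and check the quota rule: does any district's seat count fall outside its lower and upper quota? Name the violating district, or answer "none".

Standard quotas: Lowland 8.329, East 36.385, North 8.596, Highland 1.691.
Adams allocation: Lowland 9, East 35, North 9, Highland 2.
East has quota 36.385 (lower 36, upper 37) but receives 35 — outside the quota interval.

East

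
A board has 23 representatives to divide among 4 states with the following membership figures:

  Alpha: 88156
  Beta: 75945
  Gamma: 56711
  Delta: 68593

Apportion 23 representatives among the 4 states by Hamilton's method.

Standard divisor: 289405 ÷ 23 ≈ 12582.826.
Standard quotas: Alpha 7.0061, Beta 6.0356, Gamma 4.5070, Delta 5.4513.
Lower quotas: Alpha 7, Beta 6, Gamma 4, Delta 5 (sum 22, leaving 1 seat).
Remainders in descending order: Gamma 0.5070, Delta 0.4513, Beta 0.0356, Alpha 0.0061.
The surplus seat goes to Gamma.

Alpha 7, Beta 6, Gamma 5, Delta 5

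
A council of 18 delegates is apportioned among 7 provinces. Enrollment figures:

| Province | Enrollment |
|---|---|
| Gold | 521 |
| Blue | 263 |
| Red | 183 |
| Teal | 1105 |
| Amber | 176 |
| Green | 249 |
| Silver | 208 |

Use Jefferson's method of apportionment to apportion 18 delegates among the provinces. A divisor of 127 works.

With modified divisor 127: modified quotas Gold 4.102, Blue 2.071, Red 1.441, Teal 8.701, Amber 1.386, Green 1.961, Silver 1.638.
Rounding down: Gold 4, Blue 2, Red 1, Teal 8, Amber 1, Green 1, Silver 1 (total 18).

Gold: 4, Blue: 2, Red: 1, Teal: 8, Amber: 1, Green: 1, Silver: 1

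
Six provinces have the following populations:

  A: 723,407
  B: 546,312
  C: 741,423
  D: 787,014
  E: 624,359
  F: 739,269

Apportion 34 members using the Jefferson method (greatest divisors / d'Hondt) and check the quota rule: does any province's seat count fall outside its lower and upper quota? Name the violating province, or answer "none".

Standard quotas: A 5.910, B 4.463, C 6.057, D 6.430, E 5.101, F 6.040.
Jefferson allocation: A 6, B 4, C 6, D 7, E 5, F 6.
Every allocation lies between the lower and upper quota.

none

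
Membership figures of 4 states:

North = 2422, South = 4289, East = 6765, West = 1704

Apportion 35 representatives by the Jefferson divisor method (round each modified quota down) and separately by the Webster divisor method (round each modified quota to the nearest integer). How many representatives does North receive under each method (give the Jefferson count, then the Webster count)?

5 and 6

Jefferson: North 5, South 10, East 16, West 4.
Webster: North 6, South 10, East 15, West 4.
North gets 5 under Jefferson and 6 under Webster.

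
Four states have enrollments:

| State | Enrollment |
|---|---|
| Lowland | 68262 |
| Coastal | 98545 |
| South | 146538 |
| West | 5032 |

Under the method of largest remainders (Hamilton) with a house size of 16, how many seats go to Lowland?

4

Standard divisor: 318377 ÷ 16 ≈ 19898.562.
Standard quotas: Lowland 3.4305, Coastal 4.9524, South 7.3643, West 0.2529.
Lower quotas: Lowland 3, Coastal 4, South 7, West 0 (sum 14, leaving 2 seats).
Remainders in descending order: Coastal 0.9524, Lowland 0.4305, South 0.3643, West 0.2529.
The surplus seats go to Coastal, Lowland.
Lowland receives 4.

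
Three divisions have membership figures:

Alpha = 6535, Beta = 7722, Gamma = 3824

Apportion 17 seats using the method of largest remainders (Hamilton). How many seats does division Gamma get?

The standard divisor is 18081/17 ≈ 1063.588.
Standard quotas: Alpha 6.1443, Beta 7.2603, Gamma 3.5954.
Lower quotas: Alpha 6, Beta 7, Gamma 3 (sum 16, leaving 1 seat).
Remainders in descending order: Gamma 0.5954, Beta 0.2603, Alpha 0.1443.
Largest remainder: Gamma receives the extra seat.
Gamma receives 4.

4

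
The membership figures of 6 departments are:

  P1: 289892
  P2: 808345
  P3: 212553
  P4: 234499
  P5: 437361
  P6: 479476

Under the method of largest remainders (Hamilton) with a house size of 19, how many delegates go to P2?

6

Standard divisor: 2462126 ÷ 19 ≈ 129585.579.
Standard quotas: P1 2.2371, P2 6.2379, P3 1.6403, P4 1.8096, P5 3.3751, P6 3.7001.
Lower quotas: P1 2, P2 6, P3 1, P4 1, P5 3, P6 3 (sum 16, leaving 3 seats).
Remainders in descending order: P4 0.8096, P6 0.7001, P3 0.6403, P5 0.3751, P2 0.2379, P1 0.2371.
Largest remainders: P4, P6, P3 receive the extra seats.
P2 receives 6.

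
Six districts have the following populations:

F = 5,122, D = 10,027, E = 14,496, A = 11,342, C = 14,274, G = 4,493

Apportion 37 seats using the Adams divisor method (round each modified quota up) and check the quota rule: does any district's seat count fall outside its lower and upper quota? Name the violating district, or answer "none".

none

Standard quotas: F 3.172, D 6.209, E 8.976, A 7.023, C 8.839, G 2.782.
Adams allocation: F 3, D 6, E 9, A 7, C 9, G 3.
Every allocation lies between the lower and upper quota.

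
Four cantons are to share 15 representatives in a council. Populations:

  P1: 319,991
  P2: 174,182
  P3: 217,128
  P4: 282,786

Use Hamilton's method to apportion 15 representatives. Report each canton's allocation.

The standard divisor is 994087/15 ≈ 66272.467.
Standard quotas: P1 4.8284, P2 2.6283, P3 3.2763, P4 4.2670.
Lower quotas: P1 4, P2 2, P3 3, P4 4 (sum 13, leaving 2 seats).
Remainders in descending order: P1 0.8284, P2 0.6283, P3 0.2763, P4 0.2670.
The surplus seats go to P1, P2.

P1=5, P2=3, P3=3, P4=4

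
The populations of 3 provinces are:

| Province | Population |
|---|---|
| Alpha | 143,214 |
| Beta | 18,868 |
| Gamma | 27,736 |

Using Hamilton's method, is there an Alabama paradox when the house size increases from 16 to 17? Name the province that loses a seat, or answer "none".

At 16 seats: Alpha 12, Beta 2, Gamma 2.
At 17 seats: Alpha 13, Beta 2, Gamma 2.
No province's allocation decreased.

none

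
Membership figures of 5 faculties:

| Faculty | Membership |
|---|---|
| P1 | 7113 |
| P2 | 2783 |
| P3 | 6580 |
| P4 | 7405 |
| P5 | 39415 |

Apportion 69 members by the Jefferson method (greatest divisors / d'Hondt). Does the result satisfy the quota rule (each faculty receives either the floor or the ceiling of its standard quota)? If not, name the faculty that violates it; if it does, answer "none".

Standard quotas: P1 7.754, P2 3.034, P3 7.173, P4 8.072, P5 42.967.
Jefferson allocation: P1 7, P2 3, P3 7, P4 8, P5 44.
P5 has quota 42.967 (lower 42, upper 43) but receives 44 — outside the quota interval.

P5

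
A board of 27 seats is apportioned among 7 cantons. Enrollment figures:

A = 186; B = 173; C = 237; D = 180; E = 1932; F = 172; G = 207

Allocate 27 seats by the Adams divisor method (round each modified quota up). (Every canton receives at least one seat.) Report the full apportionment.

A=2; B=2; C=2; D=2; E=15; F=2; G=2

Standard divisor 3087/27 ≈ 114.333; standard quotas: A 1.627, B 1.513, C 2.073, D 1.574, E 16.898, F 1.504, G 1.810.
Rounding up gives 2, 2, 3, 2, 17, 2, 2 = 30 seats, so the divisor must be adjusted.
With modified divisor 130: modified quotas A 1.431, B 1.331, C 1.823, D 1.385, E 14.862, F 1.323, G 1.592.
Rounding up: A 2, B 2, C 2, D 2, E 15, F 2, G 2 (total 27).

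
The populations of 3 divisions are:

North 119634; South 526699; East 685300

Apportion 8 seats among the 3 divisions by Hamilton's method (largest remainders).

North 1, South 3, East 4

Standard divisor: 1331633 ÷ 8 ≈ 166454.125.
Standard quotas: North 0.7187, South 3.1642, East 4.1171.
Lower quotas: North 0, South 3, East 4 (sum 7, leaving 1 seat).
Remainders in descending order: North 0.7187, South 0.1642, East 0.1171.
Largest remainder: North receives the extra seat.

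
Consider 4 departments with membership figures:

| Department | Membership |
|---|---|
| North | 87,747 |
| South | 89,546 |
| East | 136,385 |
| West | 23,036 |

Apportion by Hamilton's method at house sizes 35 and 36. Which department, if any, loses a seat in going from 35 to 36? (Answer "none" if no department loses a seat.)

At 35 seats: North 9, South 9, East 14, West 3.
At 36 seats: North 9, South 10, East 15, West 2.
West drops from 3 to 2.

West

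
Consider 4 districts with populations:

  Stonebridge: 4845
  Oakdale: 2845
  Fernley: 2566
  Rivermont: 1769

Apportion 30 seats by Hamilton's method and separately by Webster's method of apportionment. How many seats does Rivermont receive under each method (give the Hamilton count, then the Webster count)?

5 and 4

Hamilton: Stonebridge 12, Oakdale 7, Fernley 6, Rivermont 5.
Webster: Stonebridge 12, Oakdale 7, Fernley 7, Rivermont 4.
Rivermont gets 5 under Hamilton and 4 under Webster.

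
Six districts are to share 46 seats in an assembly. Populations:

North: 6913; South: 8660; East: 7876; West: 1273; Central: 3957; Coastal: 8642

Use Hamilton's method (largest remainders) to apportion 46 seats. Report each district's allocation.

Total 37321; standard divisor 37321/46 ≈ 811.326.
Standard quotas: North 8.5206, South 10.6739, East 9.7076, West 1.5690, Central 4.8772, Coastal 10.6517.
Lower quotas: North 8, South 10, East 9, West 1, Central 4, Coastal 10 (sum 42, leaving 4 seats).
Remainders in descending order: Central 0.8772, East 0.7076, South 0.6739, Coastal 0.6517, West 0.5690, North 0.5206.
The surplus seats go to Central, East, South, Coastal.

North: 8, South: 11, East: 10, West: 1, Central: 5, Coastal: 11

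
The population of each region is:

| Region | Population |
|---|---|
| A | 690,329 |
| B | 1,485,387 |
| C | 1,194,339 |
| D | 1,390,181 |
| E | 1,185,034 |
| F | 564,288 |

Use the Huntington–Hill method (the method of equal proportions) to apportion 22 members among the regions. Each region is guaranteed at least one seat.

With divisor 296340: modified quotas A 2.330, B 5.012, C 4.030, D 4.691, E 3.999, F 1.904.
Geometric-mean thresholds: A √(2·3)=2.449, B √(5·6)=5.477, C √(4·5)=4.472, D √(4·5)=4.472, E √(3·4)=3.464, F √(1·2)=1.414.
Each quota rounded against its threshold gives A 2, B 5, C 4, D 5, E 4, F 2 (total 22).

A 2, B 5, C 4, D 5, E 4, F 2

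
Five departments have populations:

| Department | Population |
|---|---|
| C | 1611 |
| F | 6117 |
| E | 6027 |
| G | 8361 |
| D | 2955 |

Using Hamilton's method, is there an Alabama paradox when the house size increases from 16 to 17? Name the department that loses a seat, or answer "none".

none

At 16 seats: C 1, F 4, E 4, G 5, D 2.
At 17 seats: C 1, F 4, E 4, G 6, D 2.
No department's allocation decreased.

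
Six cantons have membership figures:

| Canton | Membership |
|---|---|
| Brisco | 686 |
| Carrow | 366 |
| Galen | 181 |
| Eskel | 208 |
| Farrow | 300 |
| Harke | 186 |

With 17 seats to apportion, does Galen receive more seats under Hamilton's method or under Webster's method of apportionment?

Webster

Hamilton: Brisco 6, Carrow 3, Galen 1, Eskel 2, Farrow 3, Harke 2.
Webster: Brisco 6, Carrow 3, Galen 2, Eskel 2, Farrow 2, Harke 2.
Galen gets 1 under Hamilton and 2 under Webster.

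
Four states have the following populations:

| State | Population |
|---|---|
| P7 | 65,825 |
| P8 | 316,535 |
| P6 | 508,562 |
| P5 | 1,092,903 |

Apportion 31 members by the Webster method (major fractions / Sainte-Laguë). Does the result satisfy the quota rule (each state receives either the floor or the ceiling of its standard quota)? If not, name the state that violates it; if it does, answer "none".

Standard quotas: P7 1.029, P8 4.946, P6 7.947, P5 17.078.
Webster allocation: P7 1, P8 5, P6 8, P5 17.
Every allocation lies between the lower and upper quota.

none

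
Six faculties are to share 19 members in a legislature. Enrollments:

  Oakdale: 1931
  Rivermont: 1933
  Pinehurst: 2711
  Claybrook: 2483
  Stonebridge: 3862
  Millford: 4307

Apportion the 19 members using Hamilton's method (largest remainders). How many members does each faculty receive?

Total 17227; standard divisor 17227/19 ≈ 906.684.
Standard quotas: Oakdale 2.130, Rivermont 2.132, Pinehurst 2.990, Claybrook 2.739, Stonebridge 4.259, Millford 4.750.
Lower quotas: Oakdale 2, Rivermont 2, Pinehurst 2, Claybrook 2, Stonebridge 4, Millford 4 (sum 16, leaving 3 seats).
Remainders in descending order: Pinehurst 0.990, Millford 0.750, Claybrook 0.739, Stonebridge 0.259, Rivermont 0.132, Oakdale 0.130.
Largest remainders: Pinehurst, Millford, Claybrook receive the extra seats.

Oakdale: 2, Rivermont: 2, Pinehurst: 3, Claybrook: 3, Stonebridge: 4, Millford: 5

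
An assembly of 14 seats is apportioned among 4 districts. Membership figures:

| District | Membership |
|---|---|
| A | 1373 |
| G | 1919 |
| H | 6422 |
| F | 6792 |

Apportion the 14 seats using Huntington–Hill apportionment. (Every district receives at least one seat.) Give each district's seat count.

With divisor 1206: modified quotas A 1.138, G 1.591, H 5.325, F 5.632.
Geometric-mean thresholds: A √(1·2)=1.414, G √(1·2)=1.414, H √(5·6)=5.477, F √(5·6)=5.477.
Each quota rounded against its threshold gives A 1, G 2, H 5, F 6 (total 14).

A=1; G=2; H=5; F=6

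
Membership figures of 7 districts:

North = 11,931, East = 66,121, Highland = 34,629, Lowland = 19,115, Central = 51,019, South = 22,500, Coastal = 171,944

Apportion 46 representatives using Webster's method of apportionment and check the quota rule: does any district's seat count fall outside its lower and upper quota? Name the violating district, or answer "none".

Coastal

Standard quotas: North 1.455, East 8.062, Highland 4.222, Lowland 2.331, Central 6.221, South 2.743, Coastal 20.966.
Webster allocation: North 1, East 8, Highland 4, Lowland 2, Central 6, South 3, Coastal 22.
Coastal has quota 20.966 (lower 20, upper 21) but receives 22 — outside the quota interval.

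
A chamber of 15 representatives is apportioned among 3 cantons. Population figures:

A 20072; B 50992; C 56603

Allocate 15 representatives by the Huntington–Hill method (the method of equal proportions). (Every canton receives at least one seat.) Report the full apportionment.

A 2; B 6; C 7

With divisor 8464: modified quotas A 2.371, B 6.025, C 6.688.
Geometric-mean thresholds: A √(2·3)=2.449, B √(6·7)=6.481, C √(6·7)=6.481.
Each quota rounded against its threshold gives A 2, B 6, C 7 (total 15).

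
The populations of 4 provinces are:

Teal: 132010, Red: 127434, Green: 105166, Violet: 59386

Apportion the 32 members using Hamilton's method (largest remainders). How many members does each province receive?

Standard divisor: 423996 ÷ 32 ≈ 13249.875.
Standard quotas: Teal 9.9631, Red 9.6178, Green 7.9371, Violet 4.4820.
Lower quotas: Teal 9, Red 9, Green 7, Violet 4 (sum 29, leaving 3 seats).
Remainders in descending order: Teal 0.9631, Green 0.9371, Red 0.6178, Violet 0.4820.
Largest remainders: Teal, Green, Red receive the extra seats.

Teal=10; Red=10; Green=8; Violet=4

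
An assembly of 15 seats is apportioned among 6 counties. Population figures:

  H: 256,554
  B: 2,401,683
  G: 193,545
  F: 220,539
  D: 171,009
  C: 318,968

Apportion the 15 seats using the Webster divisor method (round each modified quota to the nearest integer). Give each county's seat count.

Standard divisor 3562298/15 ≈ 237486.533; standard quotas: H 1.080, B 10.113, G 0.815, F 0.929, D 0.720, C 1.343.
Rounding to the nearest integer gives H 1, B 10, G 1, F 1, D 1, C 1 — total 15, matching the house size, so no adjustment is needed.

H 1; B 10; G 1; F 1; D 1; C 1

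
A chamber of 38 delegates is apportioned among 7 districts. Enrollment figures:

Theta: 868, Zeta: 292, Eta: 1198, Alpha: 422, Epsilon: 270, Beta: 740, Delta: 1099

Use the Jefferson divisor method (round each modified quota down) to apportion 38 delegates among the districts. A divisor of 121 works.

With modified divisor 121: modified quotas Theta 7.174, Zeta 2.413, Eta 9.901, Alpha 3.488, Epsilon 2.231, Beta 6.116, Delta 9.083.
Rounding down: Theta 7, Zeta 2, Eta 9, Alpha 3, Epsilon 2, Beta 6, Delta 9 (total 38).

Theta 7, Zeta 2, Eta 9, Alpha 3, Epsilon 2, Beta 6, Delta 9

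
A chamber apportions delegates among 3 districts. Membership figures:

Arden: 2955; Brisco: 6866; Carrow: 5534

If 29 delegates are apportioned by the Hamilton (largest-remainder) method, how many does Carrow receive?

The standard divisor is 15355/29 ≈ 529.483.
Standard quotas: Arden 5.5809, Brisco 12.9674, Carrow 10.4517.
Lower quotas: Arden 5, Brisco 12, Carrow 10 (sum 27, leaving 2 seats).
Remainders in descending order: Brisco 0.9674, Arden 0.5809, Carrow 0.4517.
The surplus seats go to Brisco, Arden.
Carrow receives 10.

10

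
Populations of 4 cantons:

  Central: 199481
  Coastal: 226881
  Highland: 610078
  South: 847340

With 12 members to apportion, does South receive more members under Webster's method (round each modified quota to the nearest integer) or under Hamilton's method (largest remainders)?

Webster: Central 1, Coastal 1, Highland 4, South 6.
Hamilton: Central 1, Coastal 2, Highland 4, South 5.
South gets 6 under Webster and 5 under Hamilton.

Webster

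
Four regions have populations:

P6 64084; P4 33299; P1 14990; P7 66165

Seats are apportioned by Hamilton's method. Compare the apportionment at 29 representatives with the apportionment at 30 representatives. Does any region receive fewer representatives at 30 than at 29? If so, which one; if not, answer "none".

At 29 seats: P6 10, P4 5, P1 3, P7 11.
At 30 seats: P6 11, P4 6, P1 2, P7 11.
P1 drops from 3 to 2.

P1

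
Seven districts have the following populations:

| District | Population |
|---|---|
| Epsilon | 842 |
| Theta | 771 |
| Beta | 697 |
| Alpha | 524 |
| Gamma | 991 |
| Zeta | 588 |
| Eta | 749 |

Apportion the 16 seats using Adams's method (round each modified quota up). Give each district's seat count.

Standard divisor 5162/16 ≈ 322.625; standard quotas: Epsilon 2.610, Theta 2.390, Beta 2.160, Alpha 1.624, Gamma 3.072, Zeta 1.823, Eta 2.322.
Rounding up gives 3, 3, 3, 2, 4, 2, 3 = 20 seats, so the divisor must be adjusted.
With modified divisor 400: modified quotas Epsilon 2.105, Theta 1.927, Beta 1.742, Alpha 1.310, Gamma 2.478, Zeta 1.470, Eta 1.873.
Rounding up: Epsilon 3, Theta 2, Beta 2, Alpha 2, Gamma 3, Zeta 2, Eta 2 (total 16).

Epsilon 3; Theta 2; Beta 2; Alpha 2; Gamma 3; Zeta 2; Eta 2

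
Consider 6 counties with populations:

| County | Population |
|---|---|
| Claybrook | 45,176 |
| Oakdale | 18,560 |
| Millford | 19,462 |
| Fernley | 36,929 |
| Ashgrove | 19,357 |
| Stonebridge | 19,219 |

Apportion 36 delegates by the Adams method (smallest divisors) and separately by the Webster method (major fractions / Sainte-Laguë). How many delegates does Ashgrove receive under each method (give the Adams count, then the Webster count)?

5 and 4

Adams: Claybrook 10, Oakdale 4, Millford 5, Fernley 8, Ashgrove 5, Stonebridge 4.
Webster: Claybrook 10, Oakdale 4, Millford 5, Fernley 9, Ashgrove 4, Stonebridge 4.
Ashgrove gets 5 under Adams and 4 under Webster.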